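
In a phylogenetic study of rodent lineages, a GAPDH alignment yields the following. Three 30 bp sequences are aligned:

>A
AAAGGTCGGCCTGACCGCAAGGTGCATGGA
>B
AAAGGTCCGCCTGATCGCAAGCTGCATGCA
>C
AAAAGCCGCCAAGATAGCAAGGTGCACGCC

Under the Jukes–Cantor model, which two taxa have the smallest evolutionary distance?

A and B

A–B: 4/30 differ, p = 0.133, d = 0.147.
A–C: 10/30 differ, p = 0.333, d = 0.441.
B–C: 10/30 differ, p = 0.333, d = 0.441.
The smallest distance is between A and B.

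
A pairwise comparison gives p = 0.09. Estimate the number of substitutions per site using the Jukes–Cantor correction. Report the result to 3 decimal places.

d = −(3/4) ln(1 − 4p/3) = −0.75 ln(1 − 0.12) = −0.75 ln(0.88)
  = −0.75 × (-0.127833) = 0.095875 substitutions/site.

0.096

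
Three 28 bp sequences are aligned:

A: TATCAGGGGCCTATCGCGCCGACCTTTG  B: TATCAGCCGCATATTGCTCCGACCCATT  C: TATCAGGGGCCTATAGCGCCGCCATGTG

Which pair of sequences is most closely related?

A and C

A–B: 8/28 differ, p = 0.286, d = 0.360.
A–C: 4/28 differ, p = 0.143, d = 0.158.
B–C: 10/28 differ, p = 0.357, d = 0.485.
The smallest distance is between A and C.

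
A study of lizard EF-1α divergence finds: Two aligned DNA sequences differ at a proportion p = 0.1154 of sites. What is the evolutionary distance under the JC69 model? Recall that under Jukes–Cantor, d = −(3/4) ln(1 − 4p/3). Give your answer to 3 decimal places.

0.125

d = −(3/4) ln(1 − 4p/3) = −0.75 ln(1 − 0.153867) = −0.75 ln(0.846133)
  = −0.75 × (-0.167079) = 0.125309 substitutions/site.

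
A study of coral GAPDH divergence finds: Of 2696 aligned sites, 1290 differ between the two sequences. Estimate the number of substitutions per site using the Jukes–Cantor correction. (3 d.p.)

0.762

p = 1290/2696 ≈ 0.478487.
d = −(3/4) ln(1 − 4p/3) = −0.75 ln(1 − 0.637983) = −0.75 ln(0.362017)
  = −0.75 × (-1.016064) = 0.762048 substitutions/site.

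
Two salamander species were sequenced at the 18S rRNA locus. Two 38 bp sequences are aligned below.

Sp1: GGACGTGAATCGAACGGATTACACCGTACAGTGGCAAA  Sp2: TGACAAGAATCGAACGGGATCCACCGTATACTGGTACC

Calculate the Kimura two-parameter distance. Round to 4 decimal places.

Of 38 sites, 4 differences are transitions and 7 are transversions, so P = 4/38 ≈ 0.105263 and Q = 7/38 ≈ 0.184211.
Under the Kimura two-parameter model, d = −½ ln(1 − 2P − Q) − ¼ ln(1 − 2Q).
1 − 2P − Q = 0.605263, giving −½ ln(0.605263) = 0.251046.
1 − 2Q = 0.631578, giving −¼ ln(0.631578) = 0.114883.
d = 0.251046 + 0.114883 = 0.365929.

0.3659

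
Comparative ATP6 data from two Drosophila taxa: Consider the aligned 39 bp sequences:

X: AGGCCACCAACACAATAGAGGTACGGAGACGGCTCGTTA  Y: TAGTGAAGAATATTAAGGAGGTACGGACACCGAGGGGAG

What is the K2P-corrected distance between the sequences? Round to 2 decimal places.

Of 39 sites, 6 differences are transitions and 13 are transversions, so P = 6/39 ≈ 0.153846 and Q = 13/39 ≈ 0.333333.
Under the Kimura two-parameter model, d = −½ ln(1 − 2P − Q) − ¼ ln(1 − 2Q).
1 − 2P − Q = 0.358975, giving −½ ln(0.358975) = 0.512251.
1 − 2Q = 0.333334, giving −¼ ln(0.333334) = 0.274653.
d = 0.512251 + 0.274653 = 0.786904.

0.79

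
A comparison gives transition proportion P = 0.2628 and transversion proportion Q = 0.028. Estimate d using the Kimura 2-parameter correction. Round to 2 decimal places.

Under the Kimura two-parameter model, d = −½ ln(1 − 2P − Q) − ¼ ln(1 − 2Q).
1 − 2P − Q = 0.4464, giving −½ ln(0.4464) = 0.403270.
1 − 2Q = 0.944, giving −¼ ln(0.944) = 0.014407.
d = 0.403270 + 0.014407 = 0.417677.

0.42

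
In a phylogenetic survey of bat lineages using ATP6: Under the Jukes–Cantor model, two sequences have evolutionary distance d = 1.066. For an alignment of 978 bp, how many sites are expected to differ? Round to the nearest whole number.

556

Invert JC69: p = (3/4)(1 − e^(−4d/3)) = 0.75 × (1 − e^(-1.421333)) = 0.75 × (1 − 0.241392) = 0.568956.
Expected differing sites = pL ≈ 0.568956 × 978 = 556.438968 ≈ 556.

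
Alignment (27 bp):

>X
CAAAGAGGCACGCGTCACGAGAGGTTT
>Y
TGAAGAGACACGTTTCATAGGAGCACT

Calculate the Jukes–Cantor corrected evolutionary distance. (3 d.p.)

The sequences differ at 11 of 27 sites, so p = 11/27 ≈ 0.407407.
d = −(3/4) ln(1 − 4p/3) = −0.75 ln(1 − 0.543209) = −0.75 ln(0.456791)
  = −0.75 × (-0.783529) = 0.587647 substitutions/site.

0.588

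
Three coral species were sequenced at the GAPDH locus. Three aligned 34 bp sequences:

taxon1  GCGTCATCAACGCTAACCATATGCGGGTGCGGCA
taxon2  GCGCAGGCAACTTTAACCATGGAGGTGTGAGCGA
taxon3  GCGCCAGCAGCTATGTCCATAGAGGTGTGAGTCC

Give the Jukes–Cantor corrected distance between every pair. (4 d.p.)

taxon1–taxon2: 14/34 sites differ → p ≈ 0.411765, d = −0.75 ln(1 − 0.54902) = 0.597249 ≈ 0.5972.
taxon1–taxon3: 14/34 sites differ → p ≈ 0.411765, d = −0.75 ln(1 − 0.54902) = 0.597249 ≈ 0.5972.
taxon2–taxon3: 10/34 sites differ → p ≈ 0.294118, d = −0.75 ln(1 − 0.392157) = 0.373379 ≈ 0.3734.

d(taxon1,taxon2) = 0.5972, d(taxon1,taxon3) = 0.5972, d(taxon2,taxon3) = 0.3734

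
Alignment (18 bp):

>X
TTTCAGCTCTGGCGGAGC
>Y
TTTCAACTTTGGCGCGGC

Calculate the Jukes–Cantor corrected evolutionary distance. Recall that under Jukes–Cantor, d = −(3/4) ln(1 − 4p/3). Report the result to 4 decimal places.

The sequences differ at 4 of 18 sites (6, 9, 15, 16), so p = 4/18 ≈ 0.222222.
d = −(3/4) ln(1 − 4p/3) = −0.75 ln(1 − 0.296296) = −0.75 ln(0.703704)
  = −0.75 × (-0.351397) = 0.263548 substitutions/site.

0.2635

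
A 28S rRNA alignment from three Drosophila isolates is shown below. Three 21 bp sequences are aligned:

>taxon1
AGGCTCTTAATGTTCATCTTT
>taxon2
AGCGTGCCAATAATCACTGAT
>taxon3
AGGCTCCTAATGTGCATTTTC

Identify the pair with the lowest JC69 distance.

taxon1–taxon2: 11/21 differ, p = 0.524, d = 0.899.
taxon1–taxon3: 4/21 differ, p = 0.190, d = 0.220.
taxon2–taxon3: 11/21 differ, p = 0.524, d = 0.899.
The smallest distance is between taxon1 and taxon3.

taxon1 and taxon3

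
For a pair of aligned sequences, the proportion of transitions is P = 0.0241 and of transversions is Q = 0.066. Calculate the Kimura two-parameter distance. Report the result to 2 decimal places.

0.10

Under the Kimura two-parameter model, d = −½ ln(1 − 2P − Q) − ¼ ln(1 − 2Q).
1 − 2P − Q = 0.8858, giving −½ ln(0.8858) = 0.060632.
1 − 2Q = 0.868, giving −¼ ln(0.868) = 0.035391.
d = 0.060632 + 0.035391 = 0.096023.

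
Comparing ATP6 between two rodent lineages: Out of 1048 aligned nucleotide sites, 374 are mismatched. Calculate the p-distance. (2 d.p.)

p = 374/1048 = 0.356870… ≈ 0.36 (to 2 d.p.).

0.36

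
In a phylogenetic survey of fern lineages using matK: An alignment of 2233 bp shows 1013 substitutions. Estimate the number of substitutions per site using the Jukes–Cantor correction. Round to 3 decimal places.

p = 1013/2233 ≈ 0.45365.
d = −(3/4) ln(1 − 4p/3) = −0.75 ln(1 − 0.604867) = −0.75 ln(0.395133)
  = −0.75 × (-0.928533) = 0.696400 substitutions/site.

0.696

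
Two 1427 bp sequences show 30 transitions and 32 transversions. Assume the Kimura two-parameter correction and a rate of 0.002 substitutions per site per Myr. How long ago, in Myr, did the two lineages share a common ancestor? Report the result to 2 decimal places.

11.20

P = 30/1427 ≈ 0.021023 and Q = 32/1427 ≈ 0.022425.
Under the Kimura two-parameter model, d = −½ ln(1 − 2P − Q) − ¼ ln(1 − 2Q).
1 − 2P − Q = 0.935529, giving −½ ln(0.935529) = 0.033322.
1 − 2Q = 0.95515, giving −¼ ln(0.95515) = 0.011472.
d = 0.033322 + 0.011472 = 0.044794.
Under a molecular clock d = 2μt, so t = d/(2μ) = 0.044794 / (2 × 0.002) = 11.20 Myr.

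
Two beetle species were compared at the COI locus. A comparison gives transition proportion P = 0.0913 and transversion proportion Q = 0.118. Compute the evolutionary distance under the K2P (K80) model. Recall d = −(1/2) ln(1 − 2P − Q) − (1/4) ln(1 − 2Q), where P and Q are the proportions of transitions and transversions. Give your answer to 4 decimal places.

0.2461

Under the Kimura two-parameter model, d = −½ ln(1 − 2P − Q) − ¼ ln(1 − 2Q).
1 − 2P − Q = 0.6994, giving −½ ln(0.6994) = 0.178766.
1 − 2Q = 0.764, giving −¼ ln(0.764) = 0.067297.
d = 0.178766 + 0.067297 = 0.246063.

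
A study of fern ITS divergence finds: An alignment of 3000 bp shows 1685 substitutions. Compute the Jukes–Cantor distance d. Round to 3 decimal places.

1.036

p = 1685/3000 ≈ 0.561667.
d = −(3/4) ln(1 − 4p/3) = −0.75 ln(1 − 0.748889) = −0.75 ln(0.251111)
  = −0.75 × (-1.381860) = 1.036395 substitutions/site.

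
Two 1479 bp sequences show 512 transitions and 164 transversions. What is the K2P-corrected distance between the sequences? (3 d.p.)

P = 512/1479 ≈ 0.34618 and Q = 164/1479 ≈ 0.110886.
Under the Kimura two-parameter model, d = −½ ln(1 − 2P − Q) − ¼ ln(1 − 2Q).
1 − 2P − Q = 0.196754, giving −½ ln(0.196754) = 0.812901.
1 − 2Q = 0.778228, giving −¼ ln(0.778228) = 0.062684.
d = 0.812901 + 0.062684 = 0.875585.

0.876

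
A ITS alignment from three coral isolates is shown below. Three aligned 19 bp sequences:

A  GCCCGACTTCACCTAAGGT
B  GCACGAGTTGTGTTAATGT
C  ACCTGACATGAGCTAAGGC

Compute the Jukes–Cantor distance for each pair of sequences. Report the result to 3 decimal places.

A–B: 7/19 sites differ → p ≈ 0.368421, d = −0.75 ln(1 − 0.491228) = 0.506816 ≈ 0.507.
A–C: 6/19 sites differ → p ≈ 0.315789, d = −0.75 ln(1 − 0.421052) = 0.409907 ≈ 0.410.
B–C: 9/19 sites differ → p ≈ 0.473684, d = −0.75 ln(1 − 0.631579) = 0.748897 ≈ 0.749.

d(A,B) = 0.507, d(A,C) = 0.410, d(B,C) = 0.749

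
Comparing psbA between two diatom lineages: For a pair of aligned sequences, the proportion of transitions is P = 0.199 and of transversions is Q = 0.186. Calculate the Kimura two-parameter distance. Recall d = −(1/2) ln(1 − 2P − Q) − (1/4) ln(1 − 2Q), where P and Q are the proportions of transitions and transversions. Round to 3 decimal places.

0.555

Under the Kimura two-parameter model, d = −½ ln(1 − 2P − Q) − ¼ ln(1 − 2Q).
1 − 2P − Q = 0.416, giving −½ ln(0.416) = 0.438535.
1 − 2Q = 0.628, giving −¼ ln(0.628) = 0.116304.
d = 0.438535 + 0.116304 = 0.554839.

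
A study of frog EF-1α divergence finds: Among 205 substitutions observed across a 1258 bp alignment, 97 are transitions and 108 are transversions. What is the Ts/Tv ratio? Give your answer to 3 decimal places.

R = 97/108 = 0.898148… ≈ 0.898 (to 3 d.p.).

0.898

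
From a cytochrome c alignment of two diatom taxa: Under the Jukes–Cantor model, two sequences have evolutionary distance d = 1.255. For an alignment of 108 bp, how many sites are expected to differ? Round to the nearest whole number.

Invert JC69: p = (3/4)(1 − e^(−4d/3)) = 0.75 × (1 − e^(-1.673333)) = 0.75 × (1 − 0.187621) = 0.609284.
Expected differing sites = pL ≈ 0.609284 × 108 = 65.802672 ≈ 66.

66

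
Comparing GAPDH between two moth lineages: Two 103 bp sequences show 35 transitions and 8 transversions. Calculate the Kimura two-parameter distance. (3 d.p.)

0.750

P = 35/103 ≈ 0.339806 and Q = 8/103 ≈ 0.07767.
Under the Kimura two-parameter model, d = −½ ln(1 − 2P − Q) − ¼ ln(1 − 2Q).
1 − 2P − Q = 0.242718, giving −½ ln(0.242718) = 0.707928.
1 − 2Q = 0.84466, giving −¼ ln(0.84466) = 0.042205.
d = 0.707928 + 0.042205 = 0.750133.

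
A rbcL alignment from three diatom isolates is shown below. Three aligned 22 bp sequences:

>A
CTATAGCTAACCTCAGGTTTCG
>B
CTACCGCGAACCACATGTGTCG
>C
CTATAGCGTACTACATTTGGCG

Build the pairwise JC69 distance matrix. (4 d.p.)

A–B: 6/22 sites differ → p ≈ 0.272727, d = −0.75 ln(1 − 0.363636) = 0.338988 ≈ 0.3390.
A–C: 8/22 sites differ → p ≈ 0.363636, d = −0.75 ln(1 − 0.484848) = 0.497470 ≈ 0.4975.
B–C: 6/22 sites differ → p ≈ 0.272727, d = −0.75 ln(1 − 0.363636) = 0.338988 ≈ 0.3390.

d(A,B) = 0.3390, d(A,C) = 0.4975, d(B,C) = 0.3390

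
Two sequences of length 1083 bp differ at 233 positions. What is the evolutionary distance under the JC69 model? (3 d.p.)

0.254

p = 233/1083 ≈ 0.215143.
d = −(3/4) ln(1 − 4p/3) = −0.75 ln(1 − 0.286857) = −0.75 ln(0.713143)
  = −0.75 × (-0.338073) = 0.253555 substitutions/site.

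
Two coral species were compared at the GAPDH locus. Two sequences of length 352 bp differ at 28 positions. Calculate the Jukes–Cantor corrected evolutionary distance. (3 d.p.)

p = 28/352 ≈ 0.079545.
d = −(3/4) ln(1 − 4p/3) = −0.75 ln(1 − 0.10606) = −0.75 ln(0.89394)
  = −0.75 × (-0.112117) = 0.084088 substitutions/site.

0.084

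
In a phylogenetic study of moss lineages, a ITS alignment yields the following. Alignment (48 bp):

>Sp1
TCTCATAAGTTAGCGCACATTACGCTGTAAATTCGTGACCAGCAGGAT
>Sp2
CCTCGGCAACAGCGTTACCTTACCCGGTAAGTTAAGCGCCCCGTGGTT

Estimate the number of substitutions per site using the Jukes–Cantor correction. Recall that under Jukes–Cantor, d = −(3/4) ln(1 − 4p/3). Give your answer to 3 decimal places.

0.961

The sequences differ at 26 of 48 sites, so p = 26/48 ≈ 0.541667.
d = −(3/4) ln(1 − 4p/3) = −0.75 ln(1 − 0.722223) = −0.75 ln(0.277777)
  = −0.75 × (-1.280937) = 0.960703 substitutions/site.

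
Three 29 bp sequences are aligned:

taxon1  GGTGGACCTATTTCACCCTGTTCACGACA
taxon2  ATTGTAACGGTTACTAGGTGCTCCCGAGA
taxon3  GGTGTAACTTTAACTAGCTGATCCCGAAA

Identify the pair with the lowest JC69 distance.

taxon2 and taxon3

taxon1–taxon2: 14/29 differ, p = 0.483, d = 0.774.
taxon1–taxon3: 11/29 differ, p = 0.379, d = 0.529.
taxon2–taxon3: 8/29 differ, p = 0.276, d = 0.344.
The smallest distance is between taxon2 and taxon3.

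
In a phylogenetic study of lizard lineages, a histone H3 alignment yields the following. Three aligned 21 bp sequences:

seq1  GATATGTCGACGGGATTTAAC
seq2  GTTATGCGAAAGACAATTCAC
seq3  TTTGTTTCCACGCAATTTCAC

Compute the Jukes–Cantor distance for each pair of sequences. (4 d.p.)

seq1–seq2: 9/21 sites differ → p ≈ 0.428571, d = −0.75 ln(1 − 0.571428) = 0.635472 ≈ 0.6355.
seq1–seq3: 8/21 sites differ → p ≈ 0.380952, d = −0.75 ln(1 − 0.507936) = 0.531860 ≈ 0.5319.
seq2–seq3: 10/21 sites differ → p ≈ 0.47619, d = −0.75 ln(1 − 0.63492) = 0.755729 ≈ 0.7557.

d(seq1,seq2) = 0.6355, d(seq1,seq3) = 0.5319, d(seq2,seq3) = 0.7557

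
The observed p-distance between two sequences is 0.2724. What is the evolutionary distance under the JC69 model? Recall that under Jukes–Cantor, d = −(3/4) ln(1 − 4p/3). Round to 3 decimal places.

0.338

d = −(3/4) ln(1 − 4p/3) = −0.75 ln(1 − 0.3632) = −0.75 ln(0.6368)
  = −0.75 × (-0.451300) = 0.338475 substitutions/site.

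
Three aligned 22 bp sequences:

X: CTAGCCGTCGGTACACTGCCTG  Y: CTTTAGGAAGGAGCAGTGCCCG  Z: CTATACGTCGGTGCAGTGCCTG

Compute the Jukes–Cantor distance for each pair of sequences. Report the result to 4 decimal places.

d(X,Y) = 0.6987, d(X,Z) = 0.2082, d(Y,Z) = 0.3390

X–Y: 10/22 sites differ → p ≈ 0.454545, d = −0.75 ln(1 − 0.60606) = 0.698667 ≈ 0.6987.
X–Z: 4/22 sites differ → p ≈ 0.181818, d = −0.75 ln(1 − 0.242424) = 0.208224 ≈ 0.2082.
Y–Z: 6/22 sites differ → p ≈ 0.272727, d = −0.75 ln(1 − 0.363636) = 0.338988 ≈ 0.3390.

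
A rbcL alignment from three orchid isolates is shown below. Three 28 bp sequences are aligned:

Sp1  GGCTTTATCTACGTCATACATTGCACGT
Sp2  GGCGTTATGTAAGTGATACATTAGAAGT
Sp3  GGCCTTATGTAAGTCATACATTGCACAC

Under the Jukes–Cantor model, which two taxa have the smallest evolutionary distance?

Sp1–Sp2: 7/28 differ, p = 0.250, d = 0.304.
Sp1–Sp3: 5/28 differ, p = 0.179, d = 0.204.
Sp2–Sp3: 7/28 differ, p = 0.250, d = 0.304.
The smallest distance is between Sp1 and Sp3.

Sp1 and Sp3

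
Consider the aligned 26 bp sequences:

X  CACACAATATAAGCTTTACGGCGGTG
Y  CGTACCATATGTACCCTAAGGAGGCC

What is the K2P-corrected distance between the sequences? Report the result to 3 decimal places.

0.777

Of 26 sites, 7 differences are transitions and 5 are transversions, so P = 7/26 ≈ 0.269231 and Q = 5/26 ≈ 0.192308.
Under the Kimura two-parameter model, d = −½ ln(1 − 2P − Q) − ¼ ln(1 − 2Q).
1 − 2P − Q = 0.26923, giving −½ ln(0.26923) = 0.656095.
1 − 2Q = 0.615384, giving −¼ ln(0.615384) = 0.121377.
d = 0.656095 + 0.121377 = 0.777472.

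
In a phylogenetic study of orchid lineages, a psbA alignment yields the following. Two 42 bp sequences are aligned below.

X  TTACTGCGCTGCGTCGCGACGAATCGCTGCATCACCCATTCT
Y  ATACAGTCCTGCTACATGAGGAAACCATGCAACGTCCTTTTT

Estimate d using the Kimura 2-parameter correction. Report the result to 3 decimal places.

Of 42 sites, 6 differences are transitions and 11 are transversions, so P = 6/42 ≈ 0.142857 and Q = 11/42 ≈ 0.261905.
Under the Kimura two-parameter model, d = −½ ln(1 − 2P − Q) − ¼ ln(1 − 2Q).
1 − 2P − Q = 0.452381, giving −½ ln(0.452381) = 0.396615.
1 − 2Q = 0.47619, giving −¼ ln(0.47619) = 0.185485.
d = 0.396615 + 0.185485 = 0.582100.

0.582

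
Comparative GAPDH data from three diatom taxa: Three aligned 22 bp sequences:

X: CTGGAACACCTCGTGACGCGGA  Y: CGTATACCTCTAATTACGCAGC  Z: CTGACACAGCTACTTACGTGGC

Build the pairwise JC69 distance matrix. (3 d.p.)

d(X,Y) = 0.824, d(X,Z) = 0.497, d(Y,Z) = 0.497

X–Y: 11/22 sites differ → p = 0.5, d = −0.75 ln(1 − 0.666667) = 0.823960 ≈ 0.824.
X–Z: 8/22 sites differ → p ≈ 0.363636, d = −0.75 ln(1 − 0.484848) = 0.497470 ≈ 0.497.
Y–Z: 8/22 sites differ → p ≈ 0.363636, d = −0.75 ln(1 − 0.484848) = 0.497470 ≈ 0.497.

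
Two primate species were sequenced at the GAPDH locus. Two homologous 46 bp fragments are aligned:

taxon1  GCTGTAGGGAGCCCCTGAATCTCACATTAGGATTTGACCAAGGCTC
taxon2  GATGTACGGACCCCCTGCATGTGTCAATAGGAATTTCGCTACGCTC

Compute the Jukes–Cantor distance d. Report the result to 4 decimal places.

The sequences differ at 14 of 46 sites, so p = 14/46 ≈ 0.304348.
d = −(3/4) ln(1 − 4p/3) = −0.75 ln(1 − 0.405797) = −0.75 ln(0.594203)
  = −0.75 × (-0.520534) = 0.390401 substitutions/site.

0.3904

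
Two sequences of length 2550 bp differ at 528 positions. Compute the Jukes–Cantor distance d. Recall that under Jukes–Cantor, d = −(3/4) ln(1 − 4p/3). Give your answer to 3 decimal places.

0.242

p = 528/2550 ≈ 0.207059.
d = −(3/4) ln(1 − 4p/3) = −0.75 ln(1 − 0.276079) = −0.75 ln(0.723921)
  = −0.75 × (-0.323073) = 0.242305 substitutions/site.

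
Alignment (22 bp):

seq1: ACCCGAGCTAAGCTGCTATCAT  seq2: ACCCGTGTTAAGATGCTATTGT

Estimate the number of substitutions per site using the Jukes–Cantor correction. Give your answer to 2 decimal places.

0.27

The sequences differ at 5 of 22 sites (6, 8, 13, 20, 21), so p = 5/22 ≈ 0.227273.
d = −(3/4) ln(1 − 4p/3) = −0.75 ln(1 − 0.303031) = −0.75 ln(0.696969)
  = −0.75 × (-0.361014) = 0.270761 substitutions/site.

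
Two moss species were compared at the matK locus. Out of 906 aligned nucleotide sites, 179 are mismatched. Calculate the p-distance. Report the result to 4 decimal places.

p = 179/906 = 0.197571… ≈ 0.1976 (to 4 d.p.).

0.1976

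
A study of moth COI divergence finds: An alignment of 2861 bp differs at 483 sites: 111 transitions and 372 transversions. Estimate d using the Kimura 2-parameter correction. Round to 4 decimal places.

0.1916

P = 111/2861 ≈ 0.038798 and Q = 372/2861 ≈ 0.130024.
Under the Kimura two-parameter model, d = −½ ln(1 − 2P − Q) − ¼ ln(1 − 2Q).
1 − 2P − Q = 0.79238, giving −½ ln(0.79238) = 0.116357.
1 − 2Q = 0.739952, giving −¼ ln(0.739952) = 0.075292.
d = 0.116357 + 0.075292 = 0.191649.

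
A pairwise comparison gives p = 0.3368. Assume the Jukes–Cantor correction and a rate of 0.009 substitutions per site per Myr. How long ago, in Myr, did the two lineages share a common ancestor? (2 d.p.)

24.84

d = −(3/4) ln(1 − 4p/3) = −0.75 ln(1 − 0.449067) = −0.75 ln(0.550933)
  = −0.75 × (-0.596142) = 0.447107 substitutions/site.
Under a molecular clock d = 2μt, so t = d/(2μ) = 0.447107 / (2 × 0.009) = 24.84 Myr.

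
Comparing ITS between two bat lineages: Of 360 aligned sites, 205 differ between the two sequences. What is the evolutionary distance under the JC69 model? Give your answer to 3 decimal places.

p = 205/360 ≈ 0.569444.
d = −(3/4) ln(1 − 4p/3) = −0.75 ln(1 − 0.759259) = −0.75 ln(0.240741)
  = −0.75 × (-1.424034) = 1.068026 substitutions/site.

1.068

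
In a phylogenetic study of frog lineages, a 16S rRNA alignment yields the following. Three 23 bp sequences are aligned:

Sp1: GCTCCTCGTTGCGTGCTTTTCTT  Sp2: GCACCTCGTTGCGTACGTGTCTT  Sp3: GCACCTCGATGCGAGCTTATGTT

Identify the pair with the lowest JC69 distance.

Sp1 and Sp2

Sp1–Sp2: 4/23 differ, p = 0.174, d = 0.198.
Sp1–Sp3: 5/23 differ, p = 0.217, d = 0.257.
Sp2–Sp3: 6/23 differ, p = 0.261, d = 0.321.
The smallest distance is between Sp1 and Sp2.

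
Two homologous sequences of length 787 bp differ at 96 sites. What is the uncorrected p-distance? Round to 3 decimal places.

p = 96/787 = 0.121982… ≈ 0.122 (to 3 d.p.).

0.122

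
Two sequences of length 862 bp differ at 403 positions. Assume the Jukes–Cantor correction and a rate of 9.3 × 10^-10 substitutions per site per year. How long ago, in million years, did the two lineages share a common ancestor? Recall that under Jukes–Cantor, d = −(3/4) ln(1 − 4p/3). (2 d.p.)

393.73

p = 403/862 ≈ 0.467517.
d = −(3/4) ln(1 − 4p/3) = −0.75 ln(1 − 0.623356) = −0.75 ln(0.376644)
  = −0.75 × (-0.976455) = 0.732341 substitutions/site.
Under a molecular clock d = 2μt, so t = d/(2μ) = 0.732341 / (2 × 9.3 × 10^-10) = 393.73 million years.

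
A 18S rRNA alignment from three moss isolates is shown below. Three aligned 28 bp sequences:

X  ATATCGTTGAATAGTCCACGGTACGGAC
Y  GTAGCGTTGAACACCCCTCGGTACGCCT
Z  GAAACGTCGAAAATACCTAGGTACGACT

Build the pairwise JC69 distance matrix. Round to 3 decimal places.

d(X,Y) = 0.420, d(X,Z) = 0.635, d(Y,Z) = 0.360

X–Y: 9/28 sites differ → p ≈ 0.321429, d = −0.75 ln(1 − 0.428572) = 0.419713 ≈ 0.420.
X–Z: 12/28 sites differ → p ≈ 0.428571, d = −0.75 ln(1 − 0.571428) = 0.635472 ≈ 0.635.
Y–Z: 8/28 sites differ → p ≈ 0.285714, d = −0.75 ln(1 − 0.380952) = 0.359679 ≈ 0.360.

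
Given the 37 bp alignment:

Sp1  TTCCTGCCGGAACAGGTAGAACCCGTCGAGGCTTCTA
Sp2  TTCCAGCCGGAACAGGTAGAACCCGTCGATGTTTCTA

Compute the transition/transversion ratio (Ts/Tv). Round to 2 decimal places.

Transitions are A↔G and C↔T; transversions are all other mismatches.
Transitions: 1. Transversions: 2.
R = 1/2 = 0.50.

0.50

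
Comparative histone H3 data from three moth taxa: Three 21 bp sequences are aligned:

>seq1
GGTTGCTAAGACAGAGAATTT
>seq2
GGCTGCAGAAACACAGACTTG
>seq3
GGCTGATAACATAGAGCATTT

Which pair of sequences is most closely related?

seq1–seq2: 7/21 differ, p = 0.333, d = 0.441.
seq1–seq3: 5/21 differ, p = 0.238, d = 0.286.
seq2–seq3: 9/21 differ, p = 0.429, d = 0.635.
The smallest distance is between seq1 and seq3.

seq1 and seq3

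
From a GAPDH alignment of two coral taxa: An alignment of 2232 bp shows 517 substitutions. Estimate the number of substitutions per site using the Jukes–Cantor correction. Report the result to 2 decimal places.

0.28

p = 517/2232 ≈ 0.231631.
d = −(3/4) ln(1 − 4p/3) = −0.75 ln(1 − 0.308841) = −0.75 ln(0.691159)
  = −0.75 × (-0.369385) = 0.277039 substitutions/site.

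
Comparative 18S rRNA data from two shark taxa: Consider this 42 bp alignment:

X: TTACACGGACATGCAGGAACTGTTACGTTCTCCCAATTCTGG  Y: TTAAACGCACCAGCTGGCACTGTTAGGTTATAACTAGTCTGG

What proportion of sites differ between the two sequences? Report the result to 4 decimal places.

The sequences differ at 12 of 42 positions.
p = 12/42 = 0.285714… ≈ 0.2857 (to 4 d.p.).

0.2857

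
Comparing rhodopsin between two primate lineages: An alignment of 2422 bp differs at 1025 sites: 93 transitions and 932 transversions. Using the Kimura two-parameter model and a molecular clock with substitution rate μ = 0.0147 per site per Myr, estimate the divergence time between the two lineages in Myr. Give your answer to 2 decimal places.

23.01

P = 93/2422 ≈ 0.038398 and Q = 932/2422 ≈ 0.384806.
Under the Kimura two-parameter model, d = −½ ln(1 − 2P − Q) − ¼ ln(1 − 2Q).
1 − 2P − Q = 0.538398, giving −½ ln(0.538398) = 0.309579.
1 − 2Q = 0.230388, giving −¼ ln(0.230388) = 0.366998.
d = 0.309579 + 0.366998 = 0.676577.
Under a molecular clock d = 2μt, so t = d/(2μ) = 0.676577 / (2 × 0.0147) = 23.01 Myr.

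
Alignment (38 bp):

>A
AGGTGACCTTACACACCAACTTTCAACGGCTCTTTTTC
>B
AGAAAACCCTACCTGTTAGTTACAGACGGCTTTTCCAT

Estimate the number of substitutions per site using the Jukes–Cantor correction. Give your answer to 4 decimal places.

0.9074

The sequences differ at 20 of 38 sites, so p = 20/38 ≈ 0.526316.
d = −(3/4) ln(1 − 4p/3) = −0.75 ln(1 − 0.701755) = −0.75 ln(0.298245)
  = −0.75 × (-1.209840) = 0.907380 substitutions/site.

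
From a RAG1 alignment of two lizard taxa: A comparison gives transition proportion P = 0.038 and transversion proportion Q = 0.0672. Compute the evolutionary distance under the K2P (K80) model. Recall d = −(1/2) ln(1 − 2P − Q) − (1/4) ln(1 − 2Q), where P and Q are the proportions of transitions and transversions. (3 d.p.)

0.113

Under the Kimura two-parameter model, d = −½ ln(1 − 2P − Q) − ¼ ln(1 − 2Q).
1 − 2P − Q = 0.8568, giving −½ ln(0.8568) = 0.077275.
1 − 2Q = 0.8656, giving −¼ ln(0.8656) = 0.036083.
d = 0.077275 + 0.036083 = 0.113358.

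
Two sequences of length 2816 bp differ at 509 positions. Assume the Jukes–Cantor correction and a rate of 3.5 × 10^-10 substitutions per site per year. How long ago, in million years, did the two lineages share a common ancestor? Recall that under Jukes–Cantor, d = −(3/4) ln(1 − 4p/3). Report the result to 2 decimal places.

295.46

p = 509/2816 ≈ 0.180753.
d = −(3/4) ln(1 − 4p/3) = −0.75 ln(1 − 0.241004) = −0.75 ln(0.758996)
  = −0.75 × (-0.275759) = 0.206819 substitutions/site.
Under a molecular clock d = 2μt, so t = d/(2μ) = 0.206819 / (2 × 3.5 × 10^-10) = 295.46 million years.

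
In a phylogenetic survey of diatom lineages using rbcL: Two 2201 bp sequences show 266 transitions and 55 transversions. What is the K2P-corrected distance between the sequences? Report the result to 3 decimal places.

0.168

P = 266/2201 ≈ 0.120854 and Q = 55/2201 ≈ 0.024989.
Under the Kimura two-parameter model, d = −½ ln(1 − 2P − Q) − ¼ ln(1 − 2Q).
1 − 2P − Q = 0.733303, giving −½ ln(0.733303) = 0.155098.
1 − 2Q = 0.950022, giving −¼ ln(0.950022) = 0.012818.
d = 0.155098 + 0.012818 = 0.167916.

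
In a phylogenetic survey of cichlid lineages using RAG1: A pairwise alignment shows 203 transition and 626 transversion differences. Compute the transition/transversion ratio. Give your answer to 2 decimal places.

R = 203/626 = 0.324281… ≈ 0.32 (to 2 d.p.).

0.32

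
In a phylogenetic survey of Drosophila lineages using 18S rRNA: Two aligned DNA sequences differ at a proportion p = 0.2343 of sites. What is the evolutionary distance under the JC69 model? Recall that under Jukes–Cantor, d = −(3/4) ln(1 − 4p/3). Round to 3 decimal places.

d = −(3/4) ln(1 − 4p/3) = −0.75 ln(1 − 0.3124) = −0.75 ln(0.6876)
  = −0.75 × (-0.374548) = 0.280911 substitutions/site.

0.281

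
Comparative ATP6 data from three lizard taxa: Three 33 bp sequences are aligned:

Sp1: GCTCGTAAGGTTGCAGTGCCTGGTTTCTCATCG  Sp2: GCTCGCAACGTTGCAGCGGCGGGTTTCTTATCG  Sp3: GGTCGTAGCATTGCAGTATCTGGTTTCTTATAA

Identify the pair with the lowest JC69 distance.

Sp1–Sp2: 6/33 differ, p = 0.182, d = 0.208.
Sp1–Sp3: 9/33 differ, p = 0.273, d = 0.339.
Sp2–Sp3: 10/33 differ, p = 0.303, d = 0.388.
The smallest distance is between Sp1 and Sp2.

Sp1 and Sp2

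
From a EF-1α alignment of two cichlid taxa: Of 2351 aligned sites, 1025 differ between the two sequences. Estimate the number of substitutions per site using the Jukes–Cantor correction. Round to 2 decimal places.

0.65

p = 1025/2351 ≈ 0.435985.
d = −(3/4) ln(1 − 4p/3) = −0.75 ln(1 − 0.581313) = −0.75 ln(0.418687)
  = −0.75 × (-0.870632) = 0.652974 substitutions/site.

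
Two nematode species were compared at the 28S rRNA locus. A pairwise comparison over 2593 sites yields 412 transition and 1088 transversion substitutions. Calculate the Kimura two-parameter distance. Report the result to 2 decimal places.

P = 412/2593 ≈ 0.158889 and Q = 1088/2593 ≈ 0.419591.
Under the Kimura two-parameter model, d = −½ ln(1 − 2P − Q) − ¼ ln(1 − 2Q).
1 − 2P − Q = 0.262631, giving −½ ln(0.262631) = 0.668503.
1 − 2Q = 0.160818, giving −¼ ln(0.160818) = 0.456870.
d = 0.668503 + 0.456870 = 1.125373.

1.13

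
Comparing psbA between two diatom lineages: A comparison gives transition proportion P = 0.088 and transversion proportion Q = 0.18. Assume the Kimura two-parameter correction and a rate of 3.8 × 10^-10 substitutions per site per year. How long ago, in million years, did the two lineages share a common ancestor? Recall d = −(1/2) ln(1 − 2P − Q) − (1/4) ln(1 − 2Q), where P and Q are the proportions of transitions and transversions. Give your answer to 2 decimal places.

436.32

Under the Kimura two-parameter model, d = −½ ln(1 − 2P − Q) − ¼ ln(1 − 2Q).
1 − 2P − Q = 0.644, giving −½ ln(0.644) = 0.220028.
1 − 2Q = 0.64, giving −¼ ln(0.64) = 0.111572.
d = 0.220028 + 0.111572 = 0.331600.
Under a molecular clock d = 2μt, so t = d/(2μ) = 0.331600 / (2 × 3.8 × 10^-10) = 436.32 million years.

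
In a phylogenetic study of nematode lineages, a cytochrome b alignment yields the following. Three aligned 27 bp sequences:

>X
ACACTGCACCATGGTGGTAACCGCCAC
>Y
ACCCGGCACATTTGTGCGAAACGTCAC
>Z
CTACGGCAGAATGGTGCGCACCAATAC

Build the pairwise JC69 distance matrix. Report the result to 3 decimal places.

X–Y: 9/27 sites differ → p ≈ 0.333333, d = −0.75 ln(1 − 0.444444) = 0.440839 ≈ 0.441.
X–Z: 11/27 sites differ → p ≈ 0.407407, d = −0.75 ln(1 − 0.543209) = 0.587647 ≈ 0.588.
Y–Z: 11/27 sites differ → p ≈ 0.407407, d = −0.75 ln(1 − 0.543209) = 0.587647 ≈ 0.588.

d(X,Y) = 0.441, d(X,Z) = 0.588, d(Y,Z) = 0.588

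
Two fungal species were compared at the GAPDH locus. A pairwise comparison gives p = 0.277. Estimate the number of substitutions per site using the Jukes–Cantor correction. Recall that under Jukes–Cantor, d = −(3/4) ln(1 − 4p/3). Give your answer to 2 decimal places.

0.35

d = −(3/4) ln(1 − 4p/3) = −0.75 ln(1 − 0.369333) = −0.75 ln(0.630667)
  = −0.75 × (-0.460977) = 0.345733 substitutions/site.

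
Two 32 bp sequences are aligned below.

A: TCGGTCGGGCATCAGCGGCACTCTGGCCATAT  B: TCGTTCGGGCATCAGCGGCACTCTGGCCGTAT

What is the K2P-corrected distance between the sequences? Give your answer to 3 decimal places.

Of 32 sites, 1 differences are transitions and 1 are transversions, so P = 1/32 = 0.03125 and Q = 1/32 = 0.03125.
Under the Kimura two-parameter model, d = −½ ln(1 − 2P − Q) − ¼ ln(1 − 2Q).
1 − 2P − Q = 0.90625, giving −½ ln(0.90625) = 0.049220.
1 − 2Q = 0.9375, giving −¼ ln(0.9375) = 0.016135.
d = 0.049220 + 0.016135 = 0.065355.

0.065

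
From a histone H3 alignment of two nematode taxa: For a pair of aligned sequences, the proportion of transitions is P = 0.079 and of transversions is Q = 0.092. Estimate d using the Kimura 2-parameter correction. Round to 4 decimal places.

0.1947

Under the Kimura two-parameter model, d = −½ ln(1 − 2P − Q) − ¼ ln(1 − 2Q).
1 − 2P − Q = 0.75, giving −½ ln(0.75) = 0.143841.
1 − 2Q = 0.816, giving −¼ ln(0.816) = 0.050835.
d = 0.143841 + 0.050835 = 0.194676.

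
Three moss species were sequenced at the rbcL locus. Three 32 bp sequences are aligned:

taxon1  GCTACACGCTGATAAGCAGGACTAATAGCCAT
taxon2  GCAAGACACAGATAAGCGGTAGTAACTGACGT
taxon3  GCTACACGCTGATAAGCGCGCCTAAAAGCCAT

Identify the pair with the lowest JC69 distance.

taxon1 and taxon3

taxon1–taxon2: 11/32 differ, p = 0.344, d = 0.460.
taxon1–taxon3: 4/32 differ, p = 0.125, d = 0.137.
taxon2–taxon3: 12/32 differ, p = 0.375, d = 0.520.
The smallest distance is between taxon1 and taxon3.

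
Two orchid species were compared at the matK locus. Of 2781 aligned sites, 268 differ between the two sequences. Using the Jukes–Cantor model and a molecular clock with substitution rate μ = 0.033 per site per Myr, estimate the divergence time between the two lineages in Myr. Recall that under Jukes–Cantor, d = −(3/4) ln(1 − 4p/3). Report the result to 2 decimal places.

p = 268/2781 ≈ 0.096368.
d = −(3/4) ln(1 − 4p/3) = −0.75 ln(1 − 0.128491) = −0.75 ln(0.871509)
  = −0.75 × (-0.137529) = 0.103147 substitutions/site.
Under a molecular clock d = 2μt, so t = d/(2μ) = 0.103147 / (2 × 0.033) = 1.56 Myr.

1.56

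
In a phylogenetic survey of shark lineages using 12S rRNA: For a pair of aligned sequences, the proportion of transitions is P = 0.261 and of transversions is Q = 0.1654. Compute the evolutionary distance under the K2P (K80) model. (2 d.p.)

0.68

Under the Kimura two-parameter model, d = −½ ln(1 − 2P − Q) − ¼ ln(1 − 2Q).
1 − 2P − Q = 0.3126, giving −½ ln(0.3126) = 0.581415.
1 − 2Q = 0.6692, giving −¼ ln(0.6692) = 0.100418.
d = 0.581415 + 0.100418 = 0.681833.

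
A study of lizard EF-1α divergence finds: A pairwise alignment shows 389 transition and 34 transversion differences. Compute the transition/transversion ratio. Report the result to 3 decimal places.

11.441

R = 389/34 = 11.441176… ≈ 11.441 (to 3 d.p.).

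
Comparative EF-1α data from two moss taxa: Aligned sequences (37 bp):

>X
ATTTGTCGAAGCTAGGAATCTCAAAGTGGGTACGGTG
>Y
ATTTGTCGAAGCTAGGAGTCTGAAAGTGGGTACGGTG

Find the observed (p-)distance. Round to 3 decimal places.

0.054

The sequences differ at 2 of 37 positions (sites 18, 22).
p = 2/37 = 0.054054… ≈ 0.054 (to 3 d.p.).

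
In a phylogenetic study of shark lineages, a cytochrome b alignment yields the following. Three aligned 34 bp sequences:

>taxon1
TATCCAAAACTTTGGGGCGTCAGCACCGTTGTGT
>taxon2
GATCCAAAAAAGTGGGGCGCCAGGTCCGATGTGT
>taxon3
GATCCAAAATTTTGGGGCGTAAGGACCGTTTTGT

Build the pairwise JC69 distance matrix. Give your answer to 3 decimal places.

d(taxon1,taxon2) = 0.282, d(taxon1,taxon3) = 0.164, d(taxon2,taxon3) = 0.282

taxon1–taxon2: 8/34 sites differ → p ≈ 0.235294, d = −0.75 ln(1 − 0.313725) = 0.282358 ≈ 0.282.
taxon1–taxon3: 5/34 sites differ → p ≈ 0.147059, d = −0.75 ln(1 − 0.196079) = 0.163691 ≈ 0.164.
taxon2–taxon3: 8/34 sites differ → p ≈ 0.235294, d = −0.75 ln(1 − 0.313725) = 0.282358 ≈ 0.282.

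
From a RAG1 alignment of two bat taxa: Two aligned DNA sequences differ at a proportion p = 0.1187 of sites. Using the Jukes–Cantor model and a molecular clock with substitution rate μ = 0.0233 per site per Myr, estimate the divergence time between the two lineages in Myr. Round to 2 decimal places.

2.77

d = −(3/4) ln(1 − 4p/3) = −0.75 ln(1 − 0.158267) = −0.75 ln(0.841733)
  = −0.75 × (-0.172292) = 0.129219 substitutions/site.
Under a molecular clock d = 2μt, so t = d/(2μ) = 0.129219 / (2 × 0.0233) = 2.77 Myr.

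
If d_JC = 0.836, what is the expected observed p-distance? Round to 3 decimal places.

p = (3/4)(1 − e^(−4d/3)) = 0.75 × (1 − e^(-1.114667)) = 0.75 × (1 − 0.328024) = 0.503982.

0.504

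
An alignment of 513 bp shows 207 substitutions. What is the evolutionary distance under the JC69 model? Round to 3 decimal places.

p = 207/513 ≈ 0.403509.
d = −(3/4) ln(1 − 4p/3) = −0.75 ln(1 − 0.538012) = −0.75 ln(0.461988)
  = −0.75 × (-0.772216) = 0.579162 substitutions/site.

0.579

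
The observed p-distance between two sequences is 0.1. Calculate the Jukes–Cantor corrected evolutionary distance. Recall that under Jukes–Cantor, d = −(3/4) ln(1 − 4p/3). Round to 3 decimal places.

0.107

d = −(3/4) ln(1 − 4p/3) = −0.75 ln(1 − 0.133333) = −0.75 ln(0.866667)
  = −0.75 × (-0.143100) = 0.107325 substitutions/site.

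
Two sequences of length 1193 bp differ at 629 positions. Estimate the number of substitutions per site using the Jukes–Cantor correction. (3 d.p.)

0.910

p = 629/1193 ≈ 0.527242.
d = −(3/4) ln(1 − 4p/3) = −0.75 ln(1 − 0.702989) = −0.75 ln(0.297011)
  = −0.75 × (-1.213986) = 0.910490 substitutions/site.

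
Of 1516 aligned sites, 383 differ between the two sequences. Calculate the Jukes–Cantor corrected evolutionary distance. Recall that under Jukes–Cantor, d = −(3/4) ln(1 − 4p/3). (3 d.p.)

0.308

p = 383/1516 ≈ 0.252639.
d = −(3/4) ln(1 − 4p/3) = −0.75 ln(1 − 0.336852) = −0.75 ln(0.663148)
  = −0.75 × (-0.410757) = 0.308068 substitutions/site.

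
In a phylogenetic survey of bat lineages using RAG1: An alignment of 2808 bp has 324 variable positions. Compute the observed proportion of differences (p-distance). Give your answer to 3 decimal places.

p = 324/2808 = 0.115384… ≈ 0.115 (to 3 d.p.).

0.115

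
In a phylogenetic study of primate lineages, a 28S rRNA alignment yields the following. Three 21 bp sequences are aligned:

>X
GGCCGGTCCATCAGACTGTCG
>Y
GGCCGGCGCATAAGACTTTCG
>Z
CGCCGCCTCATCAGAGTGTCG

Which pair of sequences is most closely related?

X and Y

X–Y: 4/21 differ, p = 0.190, d = 0.220.
X–Z: 5/21 differ, p = 0.238, d = 0.286.
Y–Z: 6/21 differ, p = 0.286, d = 0.360.
The smallest distance is between X and Y.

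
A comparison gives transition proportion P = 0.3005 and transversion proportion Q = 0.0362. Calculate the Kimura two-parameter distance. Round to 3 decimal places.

0.526

Under the Kimura two-parameter model, d = −½ ln(1 − 2P − Q) − ¼ ln(1 − 2Q).
1 − 2P − Q = 0.3628, giving −½ ln(0.3628) = 0.506952.
1 − 2Q = 0.9276, giving −¼ ln(0.9276) = 0.018789.
d = 0.506952 + 0.018789 = 0.525741.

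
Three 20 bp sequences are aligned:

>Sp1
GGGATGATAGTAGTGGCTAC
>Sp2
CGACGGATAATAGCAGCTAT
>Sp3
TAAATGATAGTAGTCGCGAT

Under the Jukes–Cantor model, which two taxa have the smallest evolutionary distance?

Sp1 and Sp3

Sp1–Sp2: 8/20 differ, p = 0.400, d = 0.572.
Sp1–Sp3: 6/20 differ, p = 0.300, d = 0.383.
Sp2–Sp3: 8/20 differ, p = 0.400, d = 0.572.
The smallest distance is between Sp1 and Sp3.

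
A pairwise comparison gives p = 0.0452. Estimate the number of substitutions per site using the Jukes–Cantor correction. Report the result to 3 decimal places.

d = −(3/4) ln(1 − 4p/3) = −0.75 ln(1 − 0.060267) = −0.75 ln(0.939733)
  = −0.75 × (-0.062159) = 0.046619 substitutions/site.

0.047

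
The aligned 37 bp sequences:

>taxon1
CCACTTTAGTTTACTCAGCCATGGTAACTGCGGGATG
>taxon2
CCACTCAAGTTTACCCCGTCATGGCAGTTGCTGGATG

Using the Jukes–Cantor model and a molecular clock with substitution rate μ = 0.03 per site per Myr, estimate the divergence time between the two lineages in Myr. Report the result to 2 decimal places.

The sequences differ at 9 of 37 sites (6, 7, 15, 17, 19, 25, 27, 28, 32), so p = 9/37 ≈ 0.243243.
d = −(3/4) ln(1 − 4p/3) = −0.75 ln(1 − 0.324324) = −0.75 ln(0.675676)
  = −0.75 × (-0.392042) = 0.294032 substitutions/site.
Under a molecular clock d = 2μt, so t = d/(2μ) = 0.294032 / (2 × 0.03) = 4.90 Myr.

4.90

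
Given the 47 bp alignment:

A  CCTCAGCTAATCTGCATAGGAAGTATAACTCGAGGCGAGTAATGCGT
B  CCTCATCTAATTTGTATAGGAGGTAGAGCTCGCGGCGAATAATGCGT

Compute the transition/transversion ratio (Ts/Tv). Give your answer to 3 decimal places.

1.667

Transitions are A↔G and C↔T; transversions are all other mismatches.
Transitions: 5. Transversions: 3.
R = 5/3 = 1.666666… ≈ 1.667 (to 3 d.p.).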